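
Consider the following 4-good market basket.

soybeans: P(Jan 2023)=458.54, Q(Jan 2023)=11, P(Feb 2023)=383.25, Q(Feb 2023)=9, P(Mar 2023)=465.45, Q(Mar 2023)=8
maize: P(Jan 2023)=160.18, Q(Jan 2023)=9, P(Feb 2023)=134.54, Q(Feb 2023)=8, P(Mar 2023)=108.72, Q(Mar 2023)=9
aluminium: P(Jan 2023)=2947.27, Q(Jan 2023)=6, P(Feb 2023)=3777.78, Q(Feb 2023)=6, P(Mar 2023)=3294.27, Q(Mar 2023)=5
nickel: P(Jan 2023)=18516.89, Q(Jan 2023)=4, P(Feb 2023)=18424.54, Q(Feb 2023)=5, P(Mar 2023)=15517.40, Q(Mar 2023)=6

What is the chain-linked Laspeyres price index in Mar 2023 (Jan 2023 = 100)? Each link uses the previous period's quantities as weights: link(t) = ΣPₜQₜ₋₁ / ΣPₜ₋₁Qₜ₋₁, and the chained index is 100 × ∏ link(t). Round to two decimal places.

88.94

Link Jan 2023→Feb 2023:
ΣP(Feb 2023)Q(Jan 2023) = 383.25×11 + 134.54×9 + 3777.78×6 + 18424.54×4 = 4215.75 + 1210.86 + 22666.68 + 73698.16 = 101791.45
ΣP(Jan 2023)Q(Jan 2023) = 458.54×11 + 160.18×9 + 2947.27×6 + 18516.89×4 = 5043.94 + 1441.62 + 17683.62 + 74067.56 = 98236.74
link = 101791.45/98236.74 = 1.036185
Link Feb 2023→Mar 2023:
ΣP(Mar 2023)Q(Feb 2023) = 465.45×9 + 108.72×8 + 3294.27×6 + 15517.40×5 = 4189.05 + 869.76 + 19765.62 + 77587 = 102411.43
ΣP(Feb 2023)Q(Feb 2023) = 383.25×9 + 134.54×8 + 3777.78×6 + 18424.54×5 = 3449.25 + 1076.32 + 22666.68 + 92122.7 = 119314.95
link = 102411.43/119314.95 = 0.858329
Chained index = 100 × 1.036185 × 0.858329 = 88.9387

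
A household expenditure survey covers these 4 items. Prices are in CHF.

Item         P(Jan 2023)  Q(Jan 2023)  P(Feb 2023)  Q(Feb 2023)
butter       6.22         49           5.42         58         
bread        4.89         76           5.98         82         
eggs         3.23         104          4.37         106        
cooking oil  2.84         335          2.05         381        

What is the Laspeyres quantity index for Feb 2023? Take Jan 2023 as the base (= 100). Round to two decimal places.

111.33

Laspeyres quantity index uses base-period prices as weights.
ΣP(Jan 2023)·Q(Feb 2023) = 6.22×58 + 4.89×82 + 3.23×106 + 2.84×381 = 360.76 + 400.98 + 342.38 + 1082.04 = 2186.16
ΣP(Jan 2023)·Q(Jan 2023) = 6.22×49 + 4.89×76 + 3.23×104 + 2.84×335 = 304.78 + 371.64 + 335.92 + 951.4 = 1963.74
Index = 2186.16 / 1963.74 × 100 = 111.3263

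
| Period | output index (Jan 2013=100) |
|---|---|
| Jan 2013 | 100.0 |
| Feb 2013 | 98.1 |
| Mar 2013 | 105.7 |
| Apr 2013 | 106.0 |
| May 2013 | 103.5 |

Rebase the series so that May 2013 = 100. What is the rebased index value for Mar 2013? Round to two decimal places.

102.13

Rebased(Mar 2013) = 105.7 / 103.5 × 100 = 102.1256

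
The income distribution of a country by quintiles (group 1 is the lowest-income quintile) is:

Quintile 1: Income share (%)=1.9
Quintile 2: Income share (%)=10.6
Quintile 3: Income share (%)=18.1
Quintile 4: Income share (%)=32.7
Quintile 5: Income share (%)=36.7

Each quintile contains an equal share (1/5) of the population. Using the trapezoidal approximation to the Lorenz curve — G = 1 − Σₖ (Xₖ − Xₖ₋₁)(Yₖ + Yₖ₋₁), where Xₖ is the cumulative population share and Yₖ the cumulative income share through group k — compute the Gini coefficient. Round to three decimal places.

0.367

Cumulative income shares Yₖ: 0.0190, 0.1250, 0.3060, 0.6330, 1.0000
Σ (Xₖ−Xₖ₋₁)(Yₖ+Yₖ₋₁) = (1/5)(0.0190+0.0000) + (1/5)(0.1250+0.0190) + (1/5)(0.3060+0.1250) + (1/5)(0.6330+0.3060) + (1/5)(1.0000+0.6330)
  = 0.0038 + 0.0288 + 0.0862 + 0.1878 + 0.3266 = 0.6332
G = 1 − 0.6332 = 0.3668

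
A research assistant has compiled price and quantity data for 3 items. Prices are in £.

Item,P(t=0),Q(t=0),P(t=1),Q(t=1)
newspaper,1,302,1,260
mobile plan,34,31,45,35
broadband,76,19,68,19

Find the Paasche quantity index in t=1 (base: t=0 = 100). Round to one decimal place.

104.6

Paasche quantity index uses current-period prices as weights.
ΣP(t=1)·Q(t=1) = 1×260 + 45×35 + 68×19 = 260 + 1575 + 1292 = 3127
ΣP(t=1)·Q(t=0) = 1×302 + 45×31 + 68×19 = 302 + 1395 + 1292 = 2989
Index = 3127 / 2989 × 100 = 104.6169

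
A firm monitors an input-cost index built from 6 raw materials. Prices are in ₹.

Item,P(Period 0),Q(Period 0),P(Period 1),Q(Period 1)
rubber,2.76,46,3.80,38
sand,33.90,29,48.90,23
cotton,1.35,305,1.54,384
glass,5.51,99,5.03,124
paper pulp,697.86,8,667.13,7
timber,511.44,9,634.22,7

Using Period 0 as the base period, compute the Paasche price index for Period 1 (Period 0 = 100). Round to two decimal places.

Paasche price index uses current-period quantities as weights.
ΣP(Period 1)·Q(Period 1) = 3.80×38 + 48.90×23 + 1.54×384 + 5.03×124 + 667.13×7 + 634.22×7 = 144.4 + 1124.7 + 591.36 + 623.72 + 4669.91 + 4439.54 = 11593.63
ΣP(Period 0)·Q(Period 1) = 2.76×38 + 33.90×23 + 1.35×384 + 5.51×124 + 697.86×7 + 511.44×7 = 104.88 + 779.7 + 518.4 + 683.24 + 4885.02 + 3580.08 = 10551.32
Index = 11593.63 / 10551.32 × 100 = 109.8785

109.88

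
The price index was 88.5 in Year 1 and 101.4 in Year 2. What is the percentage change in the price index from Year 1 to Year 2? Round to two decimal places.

Change = (101.4 − 88.5) / 88.5 × 100
       = 12.9 / 88.5 × 100 = 14.5763%

14.58%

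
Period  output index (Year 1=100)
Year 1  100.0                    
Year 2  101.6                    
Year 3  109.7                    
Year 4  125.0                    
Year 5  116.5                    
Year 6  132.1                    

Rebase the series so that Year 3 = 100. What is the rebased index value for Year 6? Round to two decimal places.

Rebased(Year 6) = 132.1 / 109.7 × 100 = 120.4193

120.42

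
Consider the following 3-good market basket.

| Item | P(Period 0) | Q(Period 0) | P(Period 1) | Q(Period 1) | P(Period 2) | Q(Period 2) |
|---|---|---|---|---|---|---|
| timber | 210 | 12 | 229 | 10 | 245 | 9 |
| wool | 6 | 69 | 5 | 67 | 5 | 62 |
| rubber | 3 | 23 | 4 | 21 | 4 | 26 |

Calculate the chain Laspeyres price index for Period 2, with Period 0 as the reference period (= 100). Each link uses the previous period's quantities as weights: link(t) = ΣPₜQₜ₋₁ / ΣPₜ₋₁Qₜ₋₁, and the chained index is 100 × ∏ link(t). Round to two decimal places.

Link Period 0→Period 1:
ΣP(Period 1)Q(Period 0) = 229×12 + 5×69 + 4×23 = 2748 + 345 + 92 = 3185
ΣP(Period 0)Q(Period 0) = 210×12 + 6×69 + 3×23 = 2520 + 414 + 69 = 3003
link = 3185/3003 = 1.060606
Link Period 1→Period 2:
ΣP(Period 2)Q(Period 1) = 245×10 + 5×67 + 4×21 = 2450 + 335 + 84 = 2869
ΣP(Period 1)Q(Period 1) = 229×10 + 5×67 + 4×21 = 2290 + 335 + 84 = 2709
link = 2869/2709 = 1.059062
Chained index = 100 × 1.060606 × 1.059062 = 112.3248

112.32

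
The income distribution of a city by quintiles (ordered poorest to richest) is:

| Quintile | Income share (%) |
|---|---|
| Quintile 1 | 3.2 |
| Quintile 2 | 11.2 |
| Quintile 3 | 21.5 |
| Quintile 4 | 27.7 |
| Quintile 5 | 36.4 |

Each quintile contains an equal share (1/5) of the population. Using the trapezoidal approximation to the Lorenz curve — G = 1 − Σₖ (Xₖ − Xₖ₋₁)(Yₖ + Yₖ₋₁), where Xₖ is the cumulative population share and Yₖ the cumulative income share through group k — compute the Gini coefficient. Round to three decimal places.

Cumulative income shares Yₖ: 0.0320, 0.1440, 0.3590, 0.6360, 1.0000
Σ (Xₖ−Xₖ₋₁)(Yₖ+Yₖ₋₁) = (1/5)(0.0320+0.0000) + (1/5)(0.1440+0.0320) + (1/5)(0.3590+0.1440) + (1/5)(0.6360+0.3590) + (1/5)(1.0000+0.6360)
  = 0.0064 + 0.0352 + 0.1006 + 0.1990 + 0.3272 = 0.6684
G = 1 − 0.6684 = 0.3316

0.332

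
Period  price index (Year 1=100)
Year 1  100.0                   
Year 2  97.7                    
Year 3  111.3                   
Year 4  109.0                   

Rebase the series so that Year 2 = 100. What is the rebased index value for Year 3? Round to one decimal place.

Rebased(Year 3) = 111.3 / 97.7 × 100 = 113.9202

113.9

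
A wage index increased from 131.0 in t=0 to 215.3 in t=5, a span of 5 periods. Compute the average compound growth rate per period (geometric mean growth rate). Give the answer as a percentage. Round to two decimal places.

Growth factor = (215.3/131.0)^(1/5) = (1.643511)^(1/5) = 1.104472
Growth rate = 1.104472 − 1 = 0.104472 = 10.4472%

10.45%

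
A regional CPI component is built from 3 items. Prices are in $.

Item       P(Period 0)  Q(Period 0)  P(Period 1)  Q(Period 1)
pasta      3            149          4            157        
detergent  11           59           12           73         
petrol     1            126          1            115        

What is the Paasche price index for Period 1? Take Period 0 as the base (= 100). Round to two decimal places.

116.56

Paasche price index uses current-period quantities as weights.
ΣP(Period 1)·Q(Period 1) = 4×157 + 12×73 + 1×115 = 628 + 876 + 115 = 1619
ΣP(Period 0)·Q(Period 1) = 3×157 + 11×73 + 1×115 = 471 + 803 + 115 = 1389
Index = 1619 / 1389 × 100 = 116.5587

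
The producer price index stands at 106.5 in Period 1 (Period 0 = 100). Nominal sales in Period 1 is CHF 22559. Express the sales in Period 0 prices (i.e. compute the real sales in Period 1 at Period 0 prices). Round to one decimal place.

Real = Nominal ÷ (Index/100) = 22559 ÷ (106.5/100)
     = 22559 ÷ 1.065 = 21182.1596

21182.2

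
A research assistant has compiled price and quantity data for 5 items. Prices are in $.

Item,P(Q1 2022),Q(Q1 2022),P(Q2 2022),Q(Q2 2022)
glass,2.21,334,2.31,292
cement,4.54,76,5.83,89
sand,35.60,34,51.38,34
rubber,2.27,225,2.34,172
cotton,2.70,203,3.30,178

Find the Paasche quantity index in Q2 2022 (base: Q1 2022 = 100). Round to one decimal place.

94.5

Paasche quantity index uses current-period prices as weights.
ΣP(Q2 2022)·Q(Q2 2022) = 2.31×292 + 5.83×89 + 51.38×34 + 2.34×172 + 3.30×178 = 674.52 + 518.87 + 1746.92 + 402.48 + 587.4 = 3930.19
ΣP(Q2 2022)·Q(Q1 2022) = 2.31×334 + 5.83×76 + 51.38×34 + 2.34×225 + 3.30×203 = 771.54 + 443.08 + 1746.92 + 526.5 + 669.9 = 4157.94
Index = 3930.19 / 4157.94 × 100 = 94.5225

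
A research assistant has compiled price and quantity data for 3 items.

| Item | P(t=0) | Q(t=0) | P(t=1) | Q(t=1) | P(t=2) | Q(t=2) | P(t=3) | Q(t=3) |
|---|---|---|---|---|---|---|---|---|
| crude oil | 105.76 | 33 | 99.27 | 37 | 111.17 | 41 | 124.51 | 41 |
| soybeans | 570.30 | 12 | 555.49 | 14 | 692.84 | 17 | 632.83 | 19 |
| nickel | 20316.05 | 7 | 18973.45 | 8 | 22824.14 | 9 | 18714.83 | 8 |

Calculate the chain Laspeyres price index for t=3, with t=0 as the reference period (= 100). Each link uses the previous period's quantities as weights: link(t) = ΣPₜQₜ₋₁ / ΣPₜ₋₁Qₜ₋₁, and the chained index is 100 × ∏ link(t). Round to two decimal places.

Link t=0→t=1:
ΣP(t=1)Q(t=0) = 99.27×33 + 555.49×12 + 18973.45×7 = 3275.91 + 6665.88 + 132814.15 = 142755.94
ΣP(t=0)Q(t=0) = 105.76×33 + 570.30×12 + 20316.05×7 = 3490.08 + 6843.6 + 142212.35 = 152546.03
link = 142755.94/152546.03 = 0.935822
Link t=1→t=2:
ΣP(t=2)Q(t=1) = 111.17×37 + 692.84×14 + 22824.14×8 = 4113.29 + 9699.76 + 182593.12 = 196406.17
ΣP(t=1)Q(t=1) = 99.27×37 + 555.49×14 + 18973.45×8 = 3672.99 + 7776.86 + 151787.6 = 163237.45
link = 196406.17/163237.45 = 1.203193
Link t=2→t=3:
ΣP(t=3)Q(t=2) = 124.51×41 + 632.83×17 + 18714.83×9 = 5104.91 + 10758.11 + 168433.47 = 184296.49
ΣP(t=2)Q(t=2) = 111.17×41 + 692.84×17 + 22824.14×9 = 4557.97 + 11778.28 + 205417.26 = 221753.51
link = 184296.49/221753.51 = 0.831087
Chained index = 100 × 0.935822 × 1.203193 × 0.831087 = 93.5783

93.58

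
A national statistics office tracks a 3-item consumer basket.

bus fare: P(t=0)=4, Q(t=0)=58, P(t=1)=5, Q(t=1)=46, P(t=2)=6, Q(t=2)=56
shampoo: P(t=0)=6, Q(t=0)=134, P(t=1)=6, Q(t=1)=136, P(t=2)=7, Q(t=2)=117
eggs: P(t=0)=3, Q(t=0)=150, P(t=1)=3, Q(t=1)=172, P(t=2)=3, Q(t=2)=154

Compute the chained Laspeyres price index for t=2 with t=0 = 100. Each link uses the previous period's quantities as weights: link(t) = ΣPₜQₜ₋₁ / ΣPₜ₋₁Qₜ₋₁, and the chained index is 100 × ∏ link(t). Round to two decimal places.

Link t=0→t=1:
ΣP(t=1)Q(t=0) = 5×58 + 6×134 + 3×150 = 290 + 804 + 450 = 1544
ΣP(t=0)Q(t=0) = 4×58 + 6×134 + 3×150 = 232 + 804 + 450 = 1486
link = 1544/1486 = 1.039031
Link t=1→t=2:
ΣP(t=2)Q(t=1) = 6×46 + 7×136 + 3×172 = 276 + 952 + 516 = 1744
ΣP(t=1)Q(t=1) = 5×46 + 6×136 + 3×172 = 230 + 816 + 516 = 1562
link = 1744/1562 = 1.116517
Chained index = 100 × 1.039031 × 1.116517 = 116.0096

116.01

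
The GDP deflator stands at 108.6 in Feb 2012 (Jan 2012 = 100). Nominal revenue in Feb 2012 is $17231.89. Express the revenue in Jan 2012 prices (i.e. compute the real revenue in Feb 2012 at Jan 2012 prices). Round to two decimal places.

Real = Nominal ÷ (Index/100) = 17231.89 ÷ (108.6/100)
     = 17231.89 ÷ 1.086 = 15867.3020

15867.30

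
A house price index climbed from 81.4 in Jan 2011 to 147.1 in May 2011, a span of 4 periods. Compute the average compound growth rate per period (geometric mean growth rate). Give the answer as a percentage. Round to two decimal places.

15.94%

Growth factor = (147.1/81.4)^(1/4) = (1.807125)^(1/4) = 1.159437
Growth rate = 1.159437 − 1 = 0.159437 = 15.9437%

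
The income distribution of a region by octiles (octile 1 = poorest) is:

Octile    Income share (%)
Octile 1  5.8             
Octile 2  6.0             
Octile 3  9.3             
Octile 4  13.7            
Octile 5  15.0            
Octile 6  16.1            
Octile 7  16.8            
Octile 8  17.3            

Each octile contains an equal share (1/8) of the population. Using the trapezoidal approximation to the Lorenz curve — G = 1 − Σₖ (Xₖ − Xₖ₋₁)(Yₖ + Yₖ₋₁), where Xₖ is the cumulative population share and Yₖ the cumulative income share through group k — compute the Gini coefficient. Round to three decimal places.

Cumulative income shares Yₖ: 0.0580, 0.1180, 0.2110, 0.3480, 0.4980, 0.6590, 0.8270, 1.0000
Σ (Xₖ−Xₖ₋₁)(Yₖ+Yₖ₋₁) = (1/8)(0.0580+0.0000) + (1/8)(0.1180+0.0580) + (1/8)(0.2110+0.1180) + (1/8)(0.3480+0.2110) + (1/8)(0.4980+0.3480) + (1/8)(0.6590+0.4980) + (1/8)(0.8270+0.6590) + (1/8)(1.0000+0.8270)
  = 0.0072 + 0.0220 + 0.0411 + 0.0699 + 0.1057 + 0.1446 + 0.1858 + 0.2284 = 0.8047
G = 1 − 0.8047 = 0.1953

0.195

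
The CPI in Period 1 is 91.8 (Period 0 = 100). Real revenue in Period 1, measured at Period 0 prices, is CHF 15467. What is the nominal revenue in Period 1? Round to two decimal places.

Nominal = Real × (Index/100) = 15467 × (91.8/100)
        = 15467 × 0.918 = 14198.7060

14198.71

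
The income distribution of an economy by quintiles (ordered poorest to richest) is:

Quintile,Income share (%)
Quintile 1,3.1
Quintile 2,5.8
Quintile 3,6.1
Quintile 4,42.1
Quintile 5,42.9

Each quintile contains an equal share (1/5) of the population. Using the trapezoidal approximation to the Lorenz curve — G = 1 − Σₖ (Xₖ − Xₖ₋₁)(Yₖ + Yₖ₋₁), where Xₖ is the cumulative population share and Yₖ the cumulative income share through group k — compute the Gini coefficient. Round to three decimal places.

0.464

Cumulative income shares Yₖ: 0.0310, 0.0890, 0.1500, 0.5710, 1.0000
Σ (Xₖ−Xₖ₋₁)(Yₖ+Yₖ₋₁) = (1/5)(0.0310+0.0000) + (1/5)(0.0890+0.0310) + (1/5)(0.1500+0.0890) + (1/5)(0.5710+0.1500) + (1/5)(1.0000+0.5710)
  = 0.0062 + 0.0240 + 0.0478 + 0.1442 + 0.3142 = 0.5364
G = 1 − 0.5364 = 0.4636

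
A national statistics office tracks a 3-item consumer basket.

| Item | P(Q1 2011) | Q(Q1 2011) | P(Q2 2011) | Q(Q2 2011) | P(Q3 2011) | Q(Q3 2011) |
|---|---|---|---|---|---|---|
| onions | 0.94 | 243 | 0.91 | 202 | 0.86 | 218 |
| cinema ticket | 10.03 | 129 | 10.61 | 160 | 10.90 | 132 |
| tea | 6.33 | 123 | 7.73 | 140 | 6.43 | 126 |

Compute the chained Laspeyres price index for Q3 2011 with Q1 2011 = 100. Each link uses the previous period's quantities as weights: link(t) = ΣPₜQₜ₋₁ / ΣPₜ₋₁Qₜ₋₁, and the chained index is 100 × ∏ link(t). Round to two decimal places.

Link Q1 2011→Q2 2011:
ΣP(Q2 2011)Q(Q1 2011) = 0.91×243 + 10.61×129 + 7.73×123 = 221.13 + 1368.69 + 950.79 = 2540.61
ΣP(Q1 2011)Q(Q1 2011) = 0.94×243 + 10.03×129 + 6.33×123 = 228.42 + 1293.87 + 778.59 = 2300.88
link = 2540.61/2300.88 = 1.104191
Link Q2 2011→Q3 2011:
ΣP(Q3 2011)Q(Q2 2011) = 0.86×202 + 10.90×160 + 6.43×140 = 173.72 + 1744 + 900.2 = 2817.92
ΣP(Q2 2011)Q(Q2 2011) = 0.91×202 + 10.61×160 + 7.73×140 = 183.82 + 1697.6 + 1082.2 = 2963.62
link = 2817.92/2963.62 = 0.950837
Chained index = 100 × 1.104191 × 0.950837 = 104.9905

104.99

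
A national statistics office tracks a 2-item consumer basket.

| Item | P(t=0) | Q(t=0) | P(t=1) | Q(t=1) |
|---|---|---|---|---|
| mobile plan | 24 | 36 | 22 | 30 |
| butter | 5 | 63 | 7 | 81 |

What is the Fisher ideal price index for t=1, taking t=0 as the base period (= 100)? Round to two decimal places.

Laspeyres component (base-period weights):
ΣP(t=1)Q(t=0) = 22×36 + 7×63 = 792 + 441 = 1233
ΣP(t=0)Q(t=0) = 24×36 + 5×63 = 864 + 315 = 1179
L = 1233 / 1179 × 100 = 104.5802
Paasche component (current-period weights):
ΣP(t=1)Q(t=1) = 22×30 + 7×81 = 660 + 567 = 1227
ΣP(t=0)Q(t=1) = 24×30 + 5×81 = 720 + 405 = 1125
P = 1227 / 1125 × 100 = 109.0667
Fisher = √(L × P) = √(104.5802 × 109.0667) = 106.7999

106.80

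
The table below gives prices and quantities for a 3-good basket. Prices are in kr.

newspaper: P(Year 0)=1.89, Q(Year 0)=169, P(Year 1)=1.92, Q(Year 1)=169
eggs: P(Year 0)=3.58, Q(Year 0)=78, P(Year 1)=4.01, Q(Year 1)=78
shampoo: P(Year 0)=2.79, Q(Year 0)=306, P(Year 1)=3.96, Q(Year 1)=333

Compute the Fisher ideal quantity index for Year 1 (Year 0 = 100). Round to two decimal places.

Laspeyres component (base-period weights):
ΣP(Year 0)Q(Year 1) = 1.89×169 + 3.58×78 + 2.79×333 = 319.41 + 279.24 + 929.07 = 1527.72
ΣP(Year 0)Q(Year 0) = 1.89×169 + 3.58×78 + 2.79×306 = 319.41 + 279.24 + 853.74 = 1452.39
L = 1527.72 / 1452.39 × 100 = 105.1866
Paasche component (current-period weights):
ΣP(Year 1)Q(Year 1) = 1.92×169 + 4.01×78 + 3.96×333 = 324.48 + 312.78 + 1318.68 = 1955.94
ΣP(Year 1)Q(Year 0) = 1.92×169 + 4.01×78 + 3.96×306 = 324.48 + 312.78 + 1211.76 = 1849.02
P = 1955.94 / 1849.02 × 100 = 105.7825
Fisher = √(L × P) = √(105.1866 × 105.7825) = 105.4842

105.48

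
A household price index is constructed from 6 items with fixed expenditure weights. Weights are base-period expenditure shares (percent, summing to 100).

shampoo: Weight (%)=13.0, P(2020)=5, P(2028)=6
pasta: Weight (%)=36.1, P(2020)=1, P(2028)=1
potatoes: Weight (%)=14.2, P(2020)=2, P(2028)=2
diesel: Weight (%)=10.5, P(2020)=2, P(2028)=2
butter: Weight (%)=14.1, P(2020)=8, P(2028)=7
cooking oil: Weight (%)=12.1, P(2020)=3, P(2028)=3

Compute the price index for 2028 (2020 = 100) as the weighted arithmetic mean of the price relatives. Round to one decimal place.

100.8

shampoo: 13.0 × (6/5) = 13.0 × 1.200000 = 15.6000
pasta: 36.1 × (1/1) = 36.1 × 1.000000 = 36.1000
potatoes: 14.2 × (2/2) = 14.2 × 1.000000 = 14.2000
diesel: 10.5 × (2/2) = 10.5 × 1.000000 = 10.5000
butter: 14.1 × (7/8) = 14.1 × 0.875000 = 12.3375
cooking oil: 12.1 × (3/3) = 12.1 × 1.000000 = 12.1000
Index = Σ wᵢ·(p₁ᵢ/p₀ᵢ) = 15.6000 + 36.1000 + 14.2000 + 10.5000 + 12.3375 + 12.1000 = 100.8375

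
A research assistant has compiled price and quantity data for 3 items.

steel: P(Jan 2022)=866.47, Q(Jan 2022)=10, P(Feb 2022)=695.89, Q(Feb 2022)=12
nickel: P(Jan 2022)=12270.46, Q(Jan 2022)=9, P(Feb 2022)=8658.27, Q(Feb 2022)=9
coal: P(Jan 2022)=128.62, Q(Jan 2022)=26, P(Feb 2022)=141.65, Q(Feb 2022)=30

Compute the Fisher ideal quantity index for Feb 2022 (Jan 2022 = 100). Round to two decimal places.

102.02

Laspeyres component (base-period weights):
ΣP(Jan 2022)Q(Feb 2022) = 866.47×12 + 12270.46×9 + 128.62×30 = 10397.64 + 110434.14 + 3858.6 = 124690.38
ΣP(Jan 2022)Q(Jan 2022) = 866.47×10 + 12270.46×9 + 128.62×26 = 8664.7 + 110434.14 + 3344.12 = 122442.96
L = 124690.38 / 122442.96 × 100 = 101.8355
Paasche component (current-period weights):
ΣP(Feb 2022)Q(Feb 2022) = 695.89×12 + 8658.27×9 + 141.65×30 = 8350.68 + 77924.43 + 4249.5 = 90524.61
ΣP(Feb 2022)Q(Jan 2022) = 695.89×10 + 8658.27×9 + 141.65×26 = 6958.9 + 77924.43 + 3682.9 = 88566.23
P = 90524.61 / 88566.23 × 100 = 102.2112
Fisher = √(L × P) = √(101.8355 × 102.2112) = 102.0232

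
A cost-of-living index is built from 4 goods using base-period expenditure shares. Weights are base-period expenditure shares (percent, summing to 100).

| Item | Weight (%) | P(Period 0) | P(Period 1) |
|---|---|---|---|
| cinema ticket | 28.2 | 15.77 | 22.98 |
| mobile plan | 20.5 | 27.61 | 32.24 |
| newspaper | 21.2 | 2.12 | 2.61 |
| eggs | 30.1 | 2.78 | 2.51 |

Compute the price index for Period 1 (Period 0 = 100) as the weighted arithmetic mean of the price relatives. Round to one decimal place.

118.3

cinema ticket: 28.2 × (22.98/15.77) = 28.2 × 1.457197 = 41.0930
mobile plan: 20.5 × (32.24/27.61) = 20.5 × 1.167693 = 23.9377
newspaper: 21.2 × (2.61/2.12) = 21.2 × 1.231132 = 26.1000
eggs: 30.1 × (2.51/2.78) = 30.1 × 0.902878 = 27.1766
Index = Σ wᵢ·(p₁ᵢ/p₀ᵢ) = 41.0930 + 23.9377 + 26.1000 + 27.1766 = 118.3073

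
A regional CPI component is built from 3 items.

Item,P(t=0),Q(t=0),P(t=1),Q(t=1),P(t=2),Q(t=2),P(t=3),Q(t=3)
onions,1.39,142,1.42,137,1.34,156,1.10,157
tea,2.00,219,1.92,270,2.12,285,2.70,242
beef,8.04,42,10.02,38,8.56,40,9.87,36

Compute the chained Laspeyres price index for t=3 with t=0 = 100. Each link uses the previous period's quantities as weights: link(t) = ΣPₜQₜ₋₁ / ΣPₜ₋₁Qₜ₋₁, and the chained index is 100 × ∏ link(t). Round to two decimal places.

122.49

Link t=0→t=1:
ΣP(t=1)Q(t=0) = 1.42×142 + 1.92×219 + 10.02×42 = 201.64 + 420.48 + 420.84 = 1042.96
ΣP(t=0)Q(t=0) = 1.39×142 + 2.00×219 + 8.04×42 = 197.38 + 438 + 337.68 = 973.06
link = 1042.96/973.06 = 1.071835
Link t=1→t=2:
ΣP(t=2)Q(t=1) = 1.34×137 + 2.12×270 + 8.56×38 = 183.58 + 572.4 + 325.28 = 1081.26
ΣP(t=1)Q(t=1) = 1.42×137 + 1.92×270 + 10.02×38 = 194.54 + 518.4 + 380.76 = 1093.7
link = 1081.26/1093.7 = 0.988626
Link t=2→t=3:
ΣP(t=3)Q(t=2) = 1.10×156 + 2.70×285 + 9.87×40 = 171.6 + 769.5 + 394.8 = 1335.9
ΣP(t=2)Q(t=2) = 1.34×156 + 2.12×285 + 8.56×40 = 209.04 + 604.2 + 342.4 = 1155.64
link = 1335.9/1155.64 = 1.155983
Chained index = 100 × 1.071835 × 0.988626 × 1.155983 = 122.4930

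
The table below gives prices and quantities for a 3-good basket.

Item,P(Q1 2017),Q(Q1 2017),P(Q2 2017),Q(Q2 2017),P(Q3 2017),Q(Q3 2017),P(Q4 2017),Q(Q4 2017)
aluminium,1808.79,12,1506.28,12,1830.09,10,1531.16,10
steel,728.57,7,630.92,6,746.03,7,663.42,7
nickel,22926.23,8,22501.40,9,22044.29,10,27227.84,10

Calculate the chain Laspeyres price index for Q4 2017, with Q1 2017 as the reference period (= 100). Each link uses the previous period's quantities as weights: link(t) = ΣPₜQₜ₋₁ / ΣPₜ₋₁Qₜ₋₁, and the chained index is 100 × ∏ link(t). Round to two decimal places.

Link Q1 2017→Q2 2017:
ΣP(Q2 2017)Q(Q1 2017) = 1506.28×12 + 630.92×7 + 22501.40×8 = 18075.36 + 4416.44 + 180011.2 = 202503
ΣP(Q1 2017)Q(Q1 2017) = 1808.79×12 + 728.57×7 + 22926.23×8 = 21705.48 + 5099.99 + 183409.84 = 210215.31
link = 202503/210215.31 = 0.963312
Link Q2 2017→Q3 2017:
ΣP(Q3 2017)Q(Q2 2017) = 1830.09×12 + 746.03×6 + 22044.29×9 = 21961.08 + 4476.18 + 198398.61 = 224835.87
ΣP(Q2 2017)Q(Q2 2017) = 1506.28×12 + 630.92×6 + 22501.40×9 = 18075.36 + 3785.52 + 202512.6 = 224373.48
link = 224835.87/224373.48 = 1.002061
Link Q3 2017→Q4 2017:
ΣP(Q4 2017)Q(Q3 2017) = 1531.16×10 + 663.42×7 + 27227.84×10 = 15311.6 + 4643.94 + 272278.4 = 292233.94
ΣP(Q3 2017)Q(Q3 2017) = 1830.09×10 + 746.03×7 + 22044.29×10 = 18300.9 + 5222.21 + 220442.9 = 243966.01
link = 292233.94/243966.01 = 1.197847
Chained index = 100 × 0.963312 × 1.002061 × 1.197847 = 115.6279

115.63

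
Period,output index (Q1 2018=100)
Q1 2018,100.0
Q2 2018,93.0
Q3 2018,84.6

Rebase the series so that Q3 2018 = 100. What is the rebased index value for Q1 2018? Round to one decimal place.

Rebased(Q1 2018) = 100.0 / 84.6 × 100 = 118.2033

118.2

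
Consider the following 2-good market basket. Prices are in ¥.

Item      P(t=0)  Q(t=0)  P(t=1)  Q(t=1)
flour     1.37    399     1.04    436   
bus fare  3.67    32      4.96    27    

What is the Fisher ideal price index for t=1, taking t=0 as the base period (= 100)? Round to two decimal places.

Laspeyres component (base-period weights):
ΣP(t=1)Q(t=0) = 1.04×399 + 4.96×32 = 414.96 + 158.72 = 573.68
ΣP(t=0)Q(t=0) = 1.37×399 + 3.67×32 = 546.63 + 117.44 = 664.07
L = 573.68 / 664.07 × 100 = 86.3885
Paasche component (current-period weights):
ΣP(t=1)Q(t=1) = 1.04×436 + 4.96×27 = 453.44 + 133.92 = 587.36
ΣP(t=0)Q(t=1) = 1.37×436 + 3.67×27 = 597.32 + 99.09 = 696.41
P = 587.36 / 696.41 × 100 = 84.3411
Fisher = √(L × P) = √(86.3885 × 84.3411) = 85.3587

85.36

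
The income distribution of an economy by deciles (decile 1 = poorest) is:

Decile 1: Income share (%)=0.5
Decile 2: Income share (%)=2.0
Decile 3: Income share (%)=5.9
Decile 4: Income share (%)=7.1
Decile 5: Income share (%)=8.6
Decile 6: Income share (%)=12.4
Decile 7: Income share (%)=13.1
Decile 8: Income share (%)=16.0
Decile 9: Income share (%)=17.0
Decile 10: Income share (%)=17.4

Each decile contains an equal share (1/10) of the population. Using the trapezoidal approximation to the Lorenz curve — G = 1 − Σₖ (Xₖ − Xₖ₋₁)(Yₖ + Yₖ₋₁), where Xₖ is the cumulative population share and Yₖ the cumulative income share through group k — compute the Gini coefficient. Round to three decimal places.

0.329

Cumulative income shares Yₖ: 0.0050, 0.0250, 0.0840, 0.1550, 0.2410, 0.3650, 0.4960, 0.6560, 0.8260, 1.0000
Σ (Xₖ−Xₖ₋₁)(Yₖ+Yₖ₋₁) = (1/10)(0.0050+0.0000) + (1/10)(0.0250+0.0050) + (1/10)(0.0840+0.0250) + (1/10)(0.1550+0.0840) + (1/10)(0.2410+0.1550) + (1/10)(0.3650+0.2410) + (1/10)(0.4960+0.3650) + (1/10)(0.6560+0.4960) + (1/10)(0.8260+0.6560) + (1/10)(1.0000+0.8260)
  = 0.0005 + 0.0030 + 0.0109 + 0.0239 + 0.0396 + 0.0606 + 0.0861 + 0.1152 + 0.1482 + 0.1826 = 0.6706
G = 1 − 0.6706 = 0.3294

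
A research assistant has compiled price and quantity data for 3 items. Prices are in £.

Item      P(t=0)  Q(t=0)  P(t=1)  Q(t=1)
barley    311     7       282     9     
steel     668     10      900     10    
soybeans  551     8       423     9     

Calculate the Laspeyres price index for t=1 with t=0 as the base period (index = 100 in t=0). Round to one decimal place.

Laspeyres price index uses base-period quantities as weights.
ΣP(t=1)·Q(t=0) = 282×7 + 900×10 + 423×8 = 1974 + 9000 + 3384 = 14358
ΣP(t=0)·Q(t=0) = 311×7 + 668×10 + 551×8 = 2177 + 6680 + 4408 = 13265
Index = 14358 / 13265 × 100 = 108.2397

108.2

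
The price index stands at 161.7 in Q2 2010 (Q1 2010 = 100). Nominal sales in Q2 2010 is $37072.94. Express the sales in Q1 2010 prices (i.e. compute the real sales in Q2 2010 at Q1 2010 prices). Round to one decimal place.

22927.0

Real = Nominal ÷ (Index/100) = 37072.94 ÷ (161.7/100)
     = 37072.94 ÷ 1.617 = 22926.9882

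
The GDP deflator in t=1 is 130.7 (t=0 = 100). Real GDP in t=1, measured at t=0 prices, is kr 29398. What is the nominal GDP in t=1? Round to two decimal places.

Nominal = Real × (Index/100) = 29398 × (130.7/100)
        = 29398 × 1.307 = 38423.1860

38423.19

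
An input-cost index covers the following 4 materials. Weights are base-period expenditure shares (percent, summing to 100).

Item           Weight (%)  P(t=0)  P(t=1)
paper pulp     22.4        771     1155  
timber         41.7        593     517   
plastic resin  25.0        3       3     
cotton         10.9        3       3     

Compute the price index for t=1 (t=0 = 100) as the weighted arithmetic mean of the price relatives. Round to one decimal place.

paper pulp: 22.4 × (1155/771) = 22.4 × 1.498054 = 33.5564
timber: 41.7 × (517/593) = 41.7 × 0.871838 = 36.3556
plastic resin: 25.0 × (3/3) = 25.0 × 1.000000 = 25.0000
cotton: 10.9 × (3/3) = 10.9 × 1.000000 = 10.9000
Index = Σ wᵢ·(p₁ᵢ/p₀ᵢ) = 33.5564 + 36.3556 + 25.0000 + 10.9000 = 105.8121

105.8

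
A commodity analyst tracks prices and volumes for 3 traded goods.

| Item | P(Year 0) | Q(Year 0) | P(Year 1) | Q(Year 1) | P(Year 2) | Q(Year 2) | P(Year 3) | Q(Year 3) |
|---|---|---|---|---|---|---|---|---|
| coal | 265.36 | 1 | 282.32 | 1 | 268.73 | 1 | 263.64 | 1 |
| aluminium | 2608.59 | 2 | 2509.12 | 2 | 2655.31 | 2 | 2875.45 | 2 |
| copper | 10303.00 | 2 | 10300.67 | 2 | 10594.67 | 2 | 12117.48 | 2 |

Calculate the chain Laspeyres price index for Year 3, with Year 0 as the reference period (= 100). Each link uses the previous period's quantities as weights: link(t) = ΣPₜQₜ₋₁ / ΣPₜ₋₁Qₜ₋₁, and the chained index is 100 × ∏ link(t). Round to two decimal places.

115.95

Link Year 0→Year 1:
ΣP(Year 1)Q(Year 0) = 282.32×1 + 2509.12×2 + 10300.67×2 = 282.32 + 5018.24 + 20601.34 = 25901.9
ΣP(Year 0)Q(Year 0) = 265.36×1 + 2608.59×2 + 10303.00×2 = 265.36 + 5217.18 + 20606 = 26088.54
link = 25901.9/26088.54 = 0.992846
Link Year 1→Year 2:
ΣP(Year 2)Q(Year 1) = 268.73×1 + 2655.31×2 + 10594.67×2 = 268.73 + 5310.62 + 21189.34 = 26768.69
ΣP(Year 1)Q(Year 1) = 282.32×1 + 2509.12×2 + 10300.67×2 = 282.32 + 5018.24 + 20601.34 = 25901.9
link = 26768.69/25901.9 = 1.033464
Link Year 2→Year 3:
ΣP(Year 3)Q(Year 2) = 263.64×1 + 2875.45×2 + 12117.48×2 = 263.64 + 5750.9 + 24234.96 = 30249.5
ΣP(Year 2)Q(Year 2) = 268.73×1 + 2655.31×2 + 10594.67×2 = 268.73 + 5310.62 + 21189.34 = 26768.69
link = 30249.5/26768.69 = 1.130033
Chained index = 100 × 0.992846 × 1.033464 × 1.130033 = 115.9494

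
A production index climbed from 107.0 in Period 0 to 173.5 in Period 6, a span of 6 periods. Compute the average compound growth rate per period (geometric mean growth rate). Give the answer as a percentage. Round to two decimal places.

8.39%

Growth factor = (173.5/107.0)^(1/6) = (1.621495)^(1/6) = 1.083892
Growth rate = 1.083892 − 1 = 0.083892 = 8.3892%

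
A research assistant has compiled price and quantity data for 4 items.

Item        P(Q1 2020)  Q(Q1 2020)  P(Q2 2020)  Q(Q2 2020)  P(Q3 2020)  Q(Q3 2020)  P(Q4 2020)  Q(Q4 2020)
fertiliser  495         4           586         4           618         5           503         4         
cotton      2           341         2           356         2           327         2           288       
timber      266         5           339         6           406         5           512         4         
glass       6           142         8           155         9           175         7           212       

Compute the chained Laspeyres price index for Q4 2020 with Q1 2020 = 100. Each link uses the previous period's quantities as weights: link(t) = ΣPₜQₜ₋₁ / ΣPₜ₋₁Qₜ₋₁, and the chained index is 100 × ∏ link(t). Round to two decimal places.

126.79

Link Q1 2020→Q2 2020:
ΣP(Q2 2020)Q(Q1 2020) = 586×4 + 2×341 + 339×5 + 8×142 = 2344 + 682 + 1695 + 1136 = 5857
ΣP(Q1 2020)Q(Q1 2020) = 495×4 + 2×341 + 266×5 + 6×142 = 1980 + 682 + 1330 + 852 = 4844
link = 5857/4844 = 1.209125
Link Q2 2020→Q3 2020:
ΣP(Q3 2020)Q(Q2 2020) = 618×4 + 2×356 + 406×6 + 9×155 = 2472 + 712 + 2436 + 1395 = 7015
ΣP(Q2 2020)Q(Q2 2020) = 586×4 + 2×356 + 339×6 + 8×155 = 2344 + 712 + 2034 + 1240 = 6330
link = 7015/6330 = 1.108215
Link Q3 2020→Q4 2020:
ΣP(Q4 2020)Q(Q3 2020) = 503×5 + 2×327 + 512×5 + 7×175 = 2515 + 654 + 2560 + 1225 = 6954
ΣP(Q3 2020)Q(Q3 2020) = 618×5 + 2×327 + 406×5 + 9×175 = 3090 + 654 + 2030 + 1575 = 7349
link = 6954/7349 = 0.946251
Chained index = 100 × 1.209125 × 1.108215 × 0.946251 = 126.7948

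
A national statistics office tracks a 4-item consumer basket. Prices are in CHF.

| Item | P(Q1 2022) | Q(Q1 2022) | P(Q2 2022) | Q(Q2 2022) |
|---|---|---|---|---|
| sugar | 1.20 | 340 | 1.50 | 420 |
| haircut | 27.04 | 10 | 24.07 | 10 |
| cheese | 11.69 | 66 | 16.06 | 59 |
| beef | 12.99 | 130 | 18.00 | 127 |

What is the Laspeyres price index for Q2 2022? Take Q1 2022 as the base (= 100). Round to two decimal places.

Laspeyres price index uses base-period quantities as weights.
ΣP(Q2 2022)·Q(Q1 2022) = 1.50×340 + 24.07×10 + 16.06×66 + 18.00×130 = 510 + 240.7 + 1059.96 + 2340 = 4150.66
ΣP(Q1 2022)·Q(Q1 2022) = 1.20×340 + 27.04×10 + 11.69×66 + 12.99×130 = 408 + 270.4 + 771.54 + 1688.7 = 3138.64
Index = 4150.66 / 3138.64 × 100 = 132.2439

132.24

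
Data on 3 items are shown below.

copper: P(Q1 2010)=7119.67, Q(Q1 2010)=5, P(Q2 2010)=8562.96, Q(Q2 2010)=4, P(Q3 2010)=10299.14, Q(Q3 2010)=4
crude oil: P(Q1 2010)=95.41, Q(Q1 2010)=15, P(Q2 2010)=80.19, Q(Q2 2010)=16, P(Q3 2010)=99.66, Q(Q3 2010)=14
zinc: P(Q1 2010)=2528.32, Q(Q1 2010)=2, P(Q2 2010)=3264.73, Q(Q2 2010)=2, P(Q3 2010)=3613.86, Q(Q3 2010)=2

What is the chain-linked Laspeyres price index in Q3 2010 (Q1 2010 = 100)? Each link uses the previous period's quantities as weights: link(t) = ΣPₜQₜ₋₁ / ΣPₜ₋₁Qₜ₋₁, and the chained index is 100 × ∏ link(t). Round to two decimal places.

Link Q1 2010→Q2 2010:
ΣP(Q2 2010)Q(Q1 2010) = 8562.96×5 + 80.19×15 + 3264.73×2 = 42814.8 + 1202.85 + 6529.46 = 50547.11
ΣP(Q1 2010)Q(Q1 2010) = 7119.67×5 + 95.41×15 + 2528.32×2 = 35598.35 + 1431.15 + 5056.64 = 42086.14
link = 50547.11/42086.14 = 1.201039
Link Q2 2010→Q3 2010:
ΣP(Q3 2010)Q(Q2 2010) = 10299.14×4 + 99.66×16 + 3613.86×2 = 41196.56 + 1594.56 + 7227.72 = 50018.84
ΣP(Q2 2010)Q(Q2 2010) = 8562.96×4 + 80.19×16 + 3264.73×2 = 34251.84 + 1283.04 + 6529.46 = 42064.34
link = 50018.84/42064.34 = 1.189103
Chained index = 100 × 1.201039 × 1.189103 = 142.8160

142.82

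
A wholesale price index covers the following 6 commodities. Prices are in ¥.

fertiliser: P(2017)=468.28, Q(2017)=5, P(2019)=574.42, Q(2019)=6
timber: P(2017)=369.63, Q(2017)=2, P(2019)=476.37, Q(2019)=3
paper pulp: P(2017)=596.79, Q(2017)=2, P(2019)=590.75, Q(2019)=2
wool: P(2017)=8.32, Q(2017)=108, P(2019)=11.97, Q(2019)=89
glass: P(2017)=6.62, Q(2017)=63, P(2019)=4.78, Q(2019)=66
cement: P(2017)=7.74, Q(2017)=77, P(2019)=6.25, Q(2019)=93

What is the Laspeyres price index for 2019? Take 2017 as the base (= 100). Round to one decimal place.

114.5

Laspeyres price index uses base-period quantities as weights.
ΣP(2019)·Q(2017) = 574.42×5 + 476.37×2 + 590.75×2 + 11.97×108 + 4.78×63 + 6.25×77 = 2872.1 + 952.74 + 1181.5 + 1292.76 + 301.14 + 481.25 = 7081.49
ΣP(2017)·Q(2017) = 468.28×5 + 369.63×2 + 596.79×2 + 8.32×108 + 6.62×63 + 7.74×77 = 2341.4 + 739.26 + 1193.58 + 898.56 + 417.06 + 595.98 = 6185.84
Index = 7081.49 / 6185.84 × 100 = 114.4790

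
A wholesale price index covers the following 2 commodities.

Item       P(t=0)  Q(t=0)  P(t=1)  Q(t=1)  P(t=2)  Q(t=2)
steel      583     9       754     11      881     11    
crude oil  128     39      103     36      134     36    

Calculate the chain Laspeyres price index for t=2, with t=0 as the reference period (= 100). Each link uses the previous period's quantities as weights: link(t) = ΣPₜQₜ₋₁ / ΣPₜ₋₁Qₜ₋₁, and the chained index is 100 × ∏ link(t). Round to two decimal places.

127.60

Link t=0→t=1:
ΣP(t=1)Q(t=0) = 754×9 + 103×39 = 6786 + 4017 = 10803
ΣP(t=0)Q(t=0) = 583×9 + 128×39 = 5247 + 4992 = 10239
link = 10803/10239 = 1.055084
Link t=1→t=2:
ΣP(t=2)Q(t=1) = 881×11 + 134×36 = 9691 + 4824 = 14515
ΣP(t=1)Q(t=1) = 754×11 + 103×36 = 8294 + 3708 = 12002
link = 14515/12002 = 1.209382
Chained index = 100 × 1.055084 × 1.209382 = 127.5999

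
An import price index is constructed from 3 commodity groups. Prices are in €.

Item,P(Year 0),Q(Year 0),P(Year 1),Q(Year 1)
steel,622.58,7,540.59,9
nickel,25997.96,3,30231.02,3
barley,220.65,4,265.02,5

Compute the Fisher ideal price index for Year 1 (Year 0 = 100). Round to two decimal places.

Laspeyres component (base-period weights):
ΣP(Year 1)Q(Year 0) = 540.59×7 + 30231.02×3 + 265.02×4 = 3784.13 + 90693.06 + 1060.08 = 95537.27
ΣP(Year 0)Q(Year 0) = 622.58×7 + 25997.96×3 + 220.65×4 = 4358.06 + 77993.88 + 882.6 = 83234.54
L = 95537.27 / 83234.54 × 100 = 114.7808
Paasche component (current-period weights):
ΣP(Year 1)Q(Year 1) = 540.59×9 + 30231.02×3 + 265.02×5 = 4865.31 + 90693.06 + 1325.1 = 96883.47
ΣP(Year 0)Q(Year 1) = 622.58×9 + 25997.96×3 + 220.65×5 = 5603.22 + 77993.88 + 1103.25 = 84700.35
P = 96883.47 / 84700.35 × 100 = 114.3838
Fisher = √(L × P) = √(114.7808 × 114.3838) = 114.5821

114.58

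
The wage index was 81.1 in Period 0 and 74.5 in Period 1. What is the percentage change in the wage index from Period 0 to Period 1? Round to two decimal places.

-8.14%

Change = (74.5 − 81.1) / 81.1 × 100
       = -6.6 / 81.1 × 100 = -8.1381%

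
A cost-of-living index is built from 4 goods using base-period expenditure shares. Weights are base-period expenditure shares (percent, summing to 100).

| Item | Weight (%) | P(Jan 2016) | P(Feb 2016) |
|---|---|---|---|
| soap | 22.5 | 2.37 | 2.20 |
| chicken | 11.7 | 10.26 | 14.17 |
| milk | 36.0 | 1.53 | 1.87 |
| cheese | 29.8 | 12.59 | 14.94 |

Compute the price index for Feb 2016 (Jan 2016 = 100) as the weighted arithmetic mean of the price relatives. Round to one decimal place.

soap: 22.5 × (2.20/2.37) = 22.5 × 0.928270 = 20.8861
chicken: 11.7 × (14.17/10.26) = 11.7 × 1.381092 = 16.1588
milk: 36.0 × (1.87/1.53) = 36.0 × 1.222222 = 44.0000
cheese: 29.8 × (14.94/12.59) = 29.8 × 1.186656 = 35.3624
Index = Σ wᵢ·(p₁ᵢ/p₀ᵢ) = 20.8861 + 16.1588 + 44.0000 + 35.3624 = 116.4072

116.4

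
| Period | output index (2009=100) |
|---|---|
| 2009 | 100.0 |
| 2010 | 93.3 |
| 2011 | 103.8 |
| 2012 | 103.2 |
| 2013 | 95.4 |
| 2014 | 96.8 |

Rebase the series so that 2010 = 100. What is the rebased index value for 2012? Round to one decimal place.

Rebased(2012) = 103.2 / 93.3 × 100 = 110.6109

110.6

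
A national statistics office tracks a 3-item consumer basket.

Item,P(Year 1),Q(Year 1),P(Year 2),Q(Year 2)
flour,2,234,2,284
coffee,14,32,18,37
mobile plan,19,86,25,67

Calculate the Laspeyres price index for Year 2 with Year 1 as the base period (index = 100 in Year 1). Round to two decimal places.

Laspeyres price index uses base-period quantities as weights.
ΣP(Year 2)·Q(Year 1) = 2×234 + 18×32 + 25×86 = 468 + 576 + 2150 = 3194
ΣP(Year 1)·Q(Year 1) = 2×234 + 14×32 + 19×86 = 468 + 448 + 1634 = 2550
Index = 3194 / 2550 × 100 = 125.2549

125.25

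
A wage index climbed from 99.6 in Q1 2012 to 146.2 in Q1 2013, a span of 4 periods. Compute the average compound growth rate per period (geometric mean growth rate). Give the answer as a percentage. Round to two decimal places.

10.07%

Growth factor = (146.2/99.6)^(1/4) = (1.467871)^(1/4) = 1.100708
Growth rate = 1.100708 − 1 = 0.100708 = 10.0708%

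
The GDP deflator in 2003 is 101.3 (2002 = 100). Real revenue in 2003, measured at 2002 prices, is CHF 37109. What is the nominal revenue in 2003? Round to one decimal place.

Nominal = Real × (Index/100) = 37109 × (101.3/100)
        = 37109 × 1.013 = 37591.4170

37591.4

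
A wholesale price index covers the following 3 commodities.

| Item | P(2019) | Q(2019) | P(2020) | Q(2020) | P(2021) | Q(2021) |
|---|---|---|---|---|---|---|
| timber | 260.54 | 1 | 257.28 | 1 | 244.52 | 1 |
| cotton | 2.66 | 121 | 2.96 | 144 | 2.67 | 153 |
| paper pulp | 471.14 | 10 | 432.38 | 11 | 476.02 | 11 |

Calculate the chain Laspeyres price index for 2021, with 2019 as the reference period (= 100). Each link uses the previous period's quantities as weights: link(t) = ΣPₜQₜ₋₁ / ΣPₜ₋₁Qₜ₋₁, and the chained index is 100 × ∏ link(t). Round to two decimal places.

100.60

Link 2019→2020:
ΣP(2020)Q(2019) = 257.28×1 + 2.96×121 + 432.38×10 = 257.28 + 358.16 + 4323.8 = 4939.24
ΣP(2019)Q(2019) = 260.54×1 + 2.66×121 + 471.14×10 = 260.54 + 321.86 + 4711.4 = 5293.8
link = 4939.24/5293.8 = 0.933024
Link 2020→2021:
ΣP(2021)Q(2020) = 244.52×1 + 2.67×144 + 476.02×11 = 244.52 + 384.48 + 5236.22 = 5865.22
ΣP(2020)Q(2020) = 257.28×1 + 2.96×144 + 432.38×11 = 257.28 + 426.24 + 4756.18 = 5439.7
link = 5865.22/5439.7 = 1.078225
Chained index = 100 × 0.933024 × 1.078225 = 100.6009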